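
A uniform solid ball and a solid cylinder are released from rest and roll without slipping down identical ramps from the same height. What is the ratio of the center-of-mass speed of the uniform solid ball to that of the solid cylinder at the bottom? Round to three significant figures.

Each satisfies Mgh = ½(1+k)Mv² with k = I/(MR²), so v ∝ 1/√(1+k).
For the uniform solid ball k = 0.4; for the solid cylinder k = 0.5.
v₁/v₂ = √((1+k₂)/(1+k₁)) = √(1.5/1.4) ≈ 1.04.

v_ratio ≈ 1.04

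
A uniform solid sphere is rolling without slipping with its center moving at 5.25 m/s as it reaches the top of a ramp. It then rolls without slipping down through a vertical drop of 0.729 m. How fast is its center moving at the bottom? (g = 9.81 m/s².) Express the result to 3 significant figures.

The moment of inertia is (2/5)MR², giving k ≡ I/(MR²) = 0.4.
Since it rolls without slipping, ω = v/R and KE = ½Mv² + ½Iω² = ½(1+k)Mv² = (7/10)Mv².
Energy conservation: (7/10)Mv₀² + Mgh = (7/10)Mv², so v² = v₀² + 2gh/(1+k).
v = √(5.25² + 2×9.81×0.729/1.4) = √37.78 ≈ 6.15 m/s.

v ≈ 6.15 m/s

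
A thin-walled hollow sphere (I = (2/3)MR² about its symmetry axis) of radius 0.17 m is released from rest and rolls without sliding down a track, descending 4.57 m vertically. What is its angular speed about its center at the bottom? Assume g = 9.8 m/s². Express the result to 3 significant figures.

ω ≈ 43.1 rad/s

Here I = (2/3)MR², so the shape factor k = I/(MR²) = 2/3.
Since it rolls without slipping, ω = v/R and KE = ½Mv² + ½Iω² = ½(1+k)Mv² = (5/6)Mv².
Energy conservation Mgh = ½(1+k)Mv² gives v = √(2gh/(1+k)) = √(2 × 9.8 × 4.57 / 1.667) = 7.331 m/s.
The angular speed follows from ω = v/R = 7.331/0.17 ≈ 43.1 rad/s.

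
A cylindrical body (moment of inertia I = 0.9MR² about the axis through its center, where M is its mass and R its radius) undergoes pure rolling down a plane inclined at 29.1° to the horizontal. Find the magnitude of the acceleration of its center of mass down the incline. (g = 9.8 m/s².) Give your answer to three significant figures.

a ≈ 2.51 m/s²

With I = 0.9MR², the ratio k = I/(MR²) is 0.9.
Translational: Mg sinθ − f = Ma. Rotational about the CM: fR = Iα = kMRa, so f = kMa.
Eliminating f: Mg sinθ = (1+k)Ma, so a = g sinθ/(1+k) = 9.8 × sin29.1° / 1.9 ≈ 2.51 m/s².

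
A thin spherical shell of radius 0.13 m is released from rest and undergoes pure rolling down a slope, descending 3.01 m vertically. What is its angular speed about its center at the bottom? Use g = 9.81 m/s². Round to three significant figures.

ω ≈ 45.8 rad/s

The moment of inertia is (2/3)MR², giving k ≡ I/(MR²) = 2/3.
The rolling condition ω = v/R makes the rotational term ½I(v/R)² = ½kMv², so KE_total = ½(1+k)Mv² = (5/6)Mv².
Energy conservation Mgh = ½(1+k)Mv² gives v = √(2gh/(1+k)) = √(2 × 9.81 × 3.01 / 1.667) = 5.953 m/s.
The angular speed follows from ω = v/R = 5.953/0.13 ≈ 45.8 rad/s.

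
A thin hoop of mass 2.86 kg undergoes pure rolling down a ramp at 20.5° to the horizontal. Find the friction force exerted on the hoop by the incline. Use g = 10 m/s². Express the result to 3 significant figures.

f ≈ 5.01 N

The moment of inertia is MR², giving k ≡ I/(MR²) = 1.
Translational: Mg sinθ − f = Ma. Rotational about the CM: fR = Iα = kMRa, so f = kMa.
Combining, a = g sinθ/(1+k) and f = kMa = kMg sinθ/(1+k).
f = 1 × 2.86 × 10 × sin20.5° / 2 ≈ 5.01 N.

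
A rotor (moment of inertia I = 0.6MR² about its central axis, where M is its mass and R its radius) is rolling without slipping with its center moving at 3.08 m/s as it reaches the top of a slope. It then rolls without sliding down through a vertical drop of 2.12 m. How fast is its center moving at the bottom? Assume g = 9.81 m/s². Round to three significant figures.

v ≈ 5.96 m/s

The moment of inertia is 0.6MR², giving k ≡ I/(MR²) = 0.6.
Since it rolls without slipping, ω = v/R and KE = ½Mv² + ½Iω² = ½(1+k)Mv² = (4/5)Mv².
Conserving energy between top and bottom: (4/5)Mv² = (4/5)Mv₀² + Mgh, hence v² = v₀² + 2gh/(1+k).
v = √(3.08² + 2×9.81×2.12/1.6) = √35.48 ≈ 5.96 m/s.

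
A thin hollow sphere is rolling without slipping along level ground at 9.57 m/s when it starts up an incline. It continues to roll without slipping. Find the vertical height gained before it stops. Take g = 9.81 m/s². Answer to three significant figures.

h ≈ 7.78 m

With I = (2/3)MR², the ratio k = I/(MR²) is 2/3.
Pure rolling means v = ωR; then KE = ½Mv² + ½I(v/R)² = ½(1+k)Mv² = (5/6)Mv².
At the top the kinetic energy is zero, so (5/6)Mv₀² = Mgh.
Thus h = (1+k)v₀²/(2g) = 1.667 × 9.57² / (2 × 9.81) ≈ 7.78 m.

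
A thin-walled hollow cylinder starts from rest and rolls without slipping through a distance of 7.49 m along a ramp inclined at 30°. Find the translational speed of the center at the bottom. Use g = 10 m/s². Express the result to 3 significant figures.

v ≈ 6.12 m/s

For this body I = MR², i.e. k = I/(MR²) = 1.
Since it rolls without slipping, ω = v/R and KE = ½Mv² + ½Iω² = ½(1+k)Mv² = Mv².
The vertical drop is h = L sinθ = 7.49 × sin30° = 3.745 m.
Energy conservation: Mgh = Mv², so v = √(2gh/(1+k)) = √(2 × 10 × 3.745 / 2) ≈ 6.12 m/s.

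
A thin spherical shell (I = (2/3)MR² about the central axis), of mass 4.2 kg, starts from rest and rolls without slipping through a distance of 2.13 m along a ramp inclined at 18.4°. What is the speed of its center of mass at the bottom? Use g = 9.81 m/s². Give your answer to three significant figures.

v ≈ 2.81 m/s

Here I = (2/3)MR², so the shape factor k = I/(MR²) = 2/3.
Pure rolling means v = ωR; then KE = ½Mv² + ½I(v/R)² = ½(1+k)Mv² = (5/6)Mv².
The vertical drop is h = L sinθ = 2.13 × sin18.4° = 0.6723 m.
Setting Mgh = (5/6)Mv² gives v = √(2gh/(1+k)) = √(2·9.81·0.6723/1.667) ≈ 2.81 m/s.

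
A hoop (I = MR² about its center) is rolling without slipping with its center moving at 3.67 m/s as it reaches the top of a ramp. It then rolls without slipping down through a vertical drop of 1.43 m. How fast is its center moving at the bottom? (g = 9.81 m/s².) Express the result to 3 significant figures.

v ≈ 5.24 m/s

The moment of inertia is MR², giving k ≡ I/(MR²) = 1.
Pure rolling means v = ωR; then KE = ½Mv² + ½I(v/R)² = ½(1+k)Mv² = Mv².
Energy conservation: Mv₀² + Mgh = Mv², so v² = v₀² + 2gh/(1+k).
v = √(3.67² + 2×9.81×1.43/2) = √27.5 ≈ 5.24 m/s.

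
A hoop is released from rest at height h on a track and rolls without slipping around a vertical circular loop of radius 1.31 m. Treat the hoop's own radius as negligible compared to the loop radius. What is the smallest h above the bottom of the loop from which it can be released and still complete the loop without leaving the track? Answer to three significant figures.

h_min ≈ 3.93 m

The moment of inertia is MR², giving k ≡ I/(MR²) = 1.
At the top of the loop, the minimum-contact condition is Mg = Mv_top²/r, so v_top² = gr.
With ω = v/R, the kinetic energy at speed v is ½(1+k)Mv² = Mv².
Energy conservation from release (height h) to the top (height 2r): Mgh = Mg(2r) + M·gr.
Thus h_min = 2r + (1+k)r/2 = r(2 + 2/2) = 1.31 × 3 ≈ 3.93 m.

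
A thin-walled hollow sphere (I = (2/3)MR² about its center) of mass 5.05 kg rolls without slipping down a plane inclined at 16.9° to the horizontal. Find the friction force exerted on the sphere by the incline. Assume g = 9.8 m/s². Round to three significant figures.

f ≈ 5.75 N

With I = (2/3)MR², the ratio k = I/(MR²) is 2/3.
Newton's second law down the slope: Mg sinθ − f = Ma. The torque equation fR = Iα (with α = a/R) gives f = kMa.
Combining, a = g sinθ/(1+k) and f = kMa = kMg sinθ/(1+k).
f = (2/3) × 5.05 × 9.8 × sin16.9° / 1.667 ≈ 5.75 N.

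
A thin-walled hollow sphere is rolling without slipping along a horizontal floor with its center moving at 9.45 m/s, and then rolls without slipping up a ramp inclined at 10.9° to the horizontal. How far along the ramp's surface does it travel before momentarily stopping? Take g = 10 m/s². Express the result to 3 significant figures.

d ≈ 39.4 m

For this body I = (2/3)MR², i.e. k = I/(MR²) = 2/3.
Rolling without slipping gives ω = v/R, so the total kinetic energy is ½Mv² + ½Iω² = ½(1+k)Mv² = (5/6)Mv².
Setting this equal to Mgh gives the vertical rise h = (1+k)v₀²/(2g) = 1.667×9.45²/(2×10) = 7.442 m.
Along the incline, d = h/sinθ = 7.442/sin10.9° ≈ 39.4 m.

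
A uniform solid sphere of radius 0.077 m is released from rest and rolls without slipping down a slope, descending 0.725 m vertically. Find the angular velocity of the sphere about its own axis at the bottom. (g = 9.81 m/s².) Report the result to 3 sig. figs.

ω ≈ 41.4 rad/s

The moment of inertia is (2/5)MR², giving k ≡ I/(MR²) = 0.4.
Pure rolling means v = ωR; then KE = ½Mv² + ½I(v/R)² = ½(1+k)Mv² = (7/10)Mv².
Energy conservation Mgh = ½(1+k)Mv² gives v = √(2gh/(1+k)) = √(2 × 9.81 × 0.725 / 1.4) = 3.188 m/s.
Then ω = v/R = 3.188 / 0.077 ≈ 41.4 rad/s.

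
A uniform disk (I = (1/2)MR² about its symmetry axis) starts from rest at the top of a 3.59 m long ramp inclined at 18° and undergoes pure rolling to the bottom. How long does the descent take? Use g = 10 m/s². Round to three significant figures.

The moment of inertia is (1/2)MR², giving k ≡ I/(MR²) = 0.5.
Newton's second law down the slope: Mg sinθ − f = Ma. The torque equation fR = Iα (with α = a/R) gives f = kMa.
Hence a = g sinθ/(1+k) = 10×sin18°/1.5 = 2.06 m/s².
With constant a from rest, t = √(2L/a) = √(2·3.59/2.06) ≈ 1.87 s.

t ≈ 1.87 s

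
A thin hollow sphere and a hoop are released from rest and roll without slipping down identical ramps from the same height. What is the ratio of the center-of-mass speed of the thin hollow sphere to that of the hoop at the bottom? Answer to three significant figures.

Each satisfies Mgh = ½(1+k)Mv² with k = I/(MR²), so v ∝ 1/√(1+k).
For the thin hollow sphere k = 2/3; for the hoop k = 1.
v₁/v₂ = √((1+k₂)/(1+k₁)) = √(2/1.667) ≈ 1.10.

v_ratio ≈ 1.10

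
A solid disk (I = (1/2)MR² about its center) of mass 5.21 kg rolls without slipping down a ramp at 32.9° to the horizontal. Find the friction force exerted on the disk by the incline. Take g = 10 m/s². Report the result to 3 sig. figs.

f ≈ 9.43 N

With I = (1/2)MR², the ratio k = I/(MR²) is 0.5.
Translational: Mg sinθ − f = Ma. Rotational about the CM: fR = Iα = kMRa, so f = kMa.
Combining, a = g sinθ/(1+k) and f = kMa = kMg sinθ/(1+k).
f = 0.5 × 5.21 × 10 × sin32.9° / 1.5 ≈ 9.43 N.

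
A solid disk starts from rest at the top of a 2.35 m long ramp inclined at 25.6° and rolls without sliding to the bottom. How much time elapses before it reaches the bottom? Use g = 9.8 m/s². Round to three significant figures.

For this body I = (1/2)MR², i.e. k = I/(MR²) = 0.5.
Translational: Mg sinθ − f = Ma. Rotational about the CM: fR = Iα = kMRa, so f = kMa.
Hence a = g sinθ/(1+k) = 9.8×sin25.6°/1.5 = 2.823 m/s².
With constant a from rest, t = √(2L/a) = √(2·2.35/2.823) ≈ 1.29 s.

t ≈ 1.29 s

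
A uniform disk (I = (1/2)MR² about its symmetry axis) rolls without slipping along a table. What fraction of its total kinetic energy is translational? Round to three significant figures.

fraction ≈ 0.667

For this body I = (1/2)MR², i.e. k = I/(MR²) = 0.5.
Since ω = v/R, the translational part is ½Mv² and the rotational part is ½I(v/R)² = ½kMv²; the total is ½(1+k)Mv².
The translational fraction is therefore 1/(1+k) = 1/1.5 ≈ 0.667.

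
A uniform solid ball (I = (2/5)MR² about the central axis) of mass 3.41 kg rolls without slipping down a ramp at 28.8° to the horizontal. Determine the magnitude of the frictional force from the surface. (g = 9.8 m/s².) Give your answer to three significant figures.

f ≈ 4.60 N

For this body I = (2/5)MR², i.e. k = I/(MR²) = 0.4.
Along the incline Mg sinθ − f = Ma, and torque about the center fR = Iα = kMR²(a/R) gives f = kMa.
Combining, a = g sinθ/(1+k) and f = kMa = kMg sinθ/(1+k).
f = 0.4 × 3.41 × 9.8 × sin28.8° / 1.4 ≈ 4.60 N.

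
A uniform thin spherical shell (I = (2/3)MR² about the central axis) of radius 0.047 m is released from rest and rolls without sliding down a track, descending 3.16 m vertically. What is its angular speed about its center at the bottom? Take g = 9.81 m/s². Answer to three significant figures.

For this body I = (2/3)MR², i.e. k = I/(MR²) = 2/3.
Since it rolls without slipping, ω = v/R and KE = ½Mv² + ½Iω² = ½(1+k)Mv² = (5/6)Mv².
Energy conservation Mgh = ½(1+k)Mv² gives v = √(2gh/(1+k)) = √(2 × 9.81 × 3.16 / 1.667) = 6.099 m/s.
Then ω = v/R = 6.099 / 0.047 ≈ 130 rad/s.

ω ≈ 130 rad/s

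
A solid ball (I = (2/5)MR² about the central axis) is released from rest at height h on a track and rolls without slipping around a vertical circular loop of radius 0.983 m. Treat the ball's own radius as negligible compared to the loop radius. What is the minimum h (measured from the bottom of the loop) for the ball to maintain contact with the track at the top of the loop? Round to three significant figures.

Here I = (2/5)MR², so the shape factor k = I/(MR²) = 0.4.
At the top of the loop, the minimum-contact condition is Mg = Mv_top²/r, so v_top² = gr.
With ω = v/R, the kinetic energy at speed v is ½(1+k)Mv² = (7/10)Mv².
Energy conservation from release (height h) to the top (height 2r): Mgh = Mg(2r) + (7/10)M·gr.
Thus h_min = 2r + (1+k)r/2 = r(2 + 1.4/2) = 0.983 × 2.7 ≈ 2.65 m.

h_min ≈ 2.65 m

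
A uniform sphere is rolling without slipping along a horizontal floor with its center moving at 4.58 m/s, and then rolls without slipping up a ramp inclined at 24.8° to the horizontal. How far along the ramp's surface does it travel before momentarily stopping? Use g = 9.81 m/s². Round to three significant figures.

d ≈ 3.57 m

The moment of inertia is (2/5)MR², giving k ≡ I/(MR²) = 0.4.
Since it rolls without slipping, ω = v/R and KE = ½Mv² + ½Iω² = ½(1+k)Mv² = (7/10)Mv².
Setting this equal to Mgh gives the vertical rise h = (1+k)v₀²/(2g) = 1.4×4.58²/(2×9.81) = 1.497 m.
Along the incline, d = h/sinθ = 1.497/sin24.8° ≈ 3.57 m.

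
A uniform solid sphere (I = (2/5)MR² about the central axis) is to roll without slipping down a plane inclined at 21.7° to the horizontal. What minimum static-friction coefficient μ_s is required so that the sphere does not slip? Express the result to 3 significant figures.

μ_min ≈ 0.114

Here I = (2/5)MR², so the shape factor k = I/(MR²) = 0.4.
Along the incline Mg sinθ − f = Ma, and torque about the center fR = Iα = kMR²(a/R) gives f = kMa.
These give a = g sinθ/(1+k) and the required friction f = kMg sinθ/(1+k).
The normal force is N = Mg cosθ, so μ_min = f/N = k tanθ/(1+k).
μ_min = 0.4 × tan21.7° / 1.4 ≈ 0.114.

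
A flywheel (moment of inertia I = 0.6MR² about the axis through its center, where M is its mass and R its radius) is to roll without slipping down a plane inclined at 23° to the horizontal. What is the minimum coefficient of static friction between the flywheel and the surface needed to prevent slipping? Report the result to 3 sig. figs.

With I = 0.6MR², the ratio k = I/(MR²) is 0.6.
Newton's second law down the slope: Mg sinθ − f = Ma. The torque equation fR = Iα (with α = a/R) gives f = kMa.
These give a = g sinθ/(1+k) and the required friction f = kMg sinθ/(1+k).
The normal force is N = Mg cosθ, so μ_min = f/N = k tanθ/(1+k).
μ_min = 0.6 × tan23° / 1.6 ≈ 0.159.

μ_min ≈ 0.159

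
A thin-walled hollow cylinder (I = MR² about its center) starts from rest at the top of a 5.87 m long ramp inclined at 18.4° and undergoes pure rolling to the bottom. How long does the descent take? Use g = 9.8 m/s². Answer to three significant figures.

With I = MR², the ratio k = I/(MR²) is 1.
Translational: Mg sinθ − f = Ma. Rotational about the CM: fR = Iα = kMRa, so f = kMa.
Hence a = g sinθ/(1+k) = 9.8×sin18.4°/2 = 1.547 m/s².
With constant a from rest, t = √(2L/a) = √(2·5.87/1.547) ≈ 2.76 s.

t ≈ 2.76 s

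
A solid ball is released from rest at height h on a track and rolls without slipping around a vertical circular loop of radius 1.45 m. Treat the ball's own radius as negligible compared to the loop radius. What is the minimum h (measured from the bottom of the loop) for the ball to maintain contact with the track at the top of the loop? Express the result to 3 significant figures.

h_min ≈ 3.92 m

For this body I = (2/5)MR², i.e. k = I/(MR²) = 0.4.
At the top of the loop, the minimum-contact condition is Mg = Mv_top²/r, so v_top² = gr.
With ω = v/R, the kinetic energy at speed v is ½(1+k)Mv² = (7/10)Mv².
Energy conservation from release (height h) to the top (height 2r): Mgh = Mg(2r) + (7/10)M·gr.
Thus h_min = 2r + (1+k)r/2 = r(2 + 1.4/2) = 1.45 × 2.7 ≈ 3.92 m.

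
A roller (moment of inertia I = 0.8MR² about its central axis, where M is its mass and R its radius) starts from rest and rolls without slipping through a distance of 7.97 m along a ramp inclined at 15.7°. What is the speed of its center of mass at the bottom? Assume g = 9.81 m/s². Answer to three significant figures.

For this body I = 0.8MR², i.e. k = I/(MR²) = 0.8.
The rolling condition ω = v/R makes the rotational term ½I(v/R)² = ½kMv², so KE_total = ½(1+k)Mv² = (9/10)Mv².
The vertical drop is h = L sinθ = 7.97 × sin15.7° = 2.157 m.
Energy conservation: Mgh = (9/10)Mv², so v = √(2gh/(1+k)) = √(2 × 9.81 × 2.157 / 1.8) ≈ 4.85 m/s.

v ≈ 4.85 m/s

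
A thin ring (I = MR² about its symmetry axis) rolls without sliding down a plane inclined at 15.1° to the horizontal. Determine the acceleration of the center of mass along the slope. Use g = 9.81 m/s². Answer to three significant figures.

For this body I = MR², i.e. k = I/(MR²) = 1.
Newton's second law down the slope: Mg sinθ − f = Ma. The torque equation fR = Iα (with α = a/R) gives f = kMa.
Eliminating f: Mg sinθ = (1+k)Ma, so a = g sinθ/(1+k) = 9.81 × sin15.1° / 2 ≈ 1.28 m/s².

a ≈ 1.28 m/s²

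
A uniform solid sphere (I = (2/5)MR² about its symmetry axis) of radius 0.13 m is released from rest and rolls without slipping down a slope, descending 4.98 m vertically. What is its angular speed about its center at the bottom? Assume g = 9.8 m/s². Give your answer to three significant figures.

With I = (2/5)MR², the ratio k = I/(MR²) is 0.4.
Pure rolling means v = ωR; then KE = ½Mv² + ½I(v/R)² = ½(1+k)Mv² = (7/10)Mv².
Energy conservation Mgh = ½(1+k)Mv² gives v = √(2gh/(1+k)) = √(2 × 9.8 × 4.98 / 1.4) = 8.35 m/s.
Then ω = v/R = 8.35 / 0.13 ≈ 64.2 rad/s.

ω ≈ 64.2 rad/s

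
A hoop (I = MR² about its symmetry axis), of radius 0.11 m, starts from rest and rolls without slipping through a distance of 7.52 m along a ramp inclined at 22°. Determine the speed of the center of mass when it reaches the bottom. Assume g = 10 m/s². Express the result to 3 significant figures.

Here I = MR², so the shape factor k = I/(MR²) = 1.
Since it rolls without slipping, ω = v/R and KE = ½Mv² + ½Iω² = ½(1+k)Mv² = Mv².
The vertical drop is h = L sinθ = 7.52 × sin22° = 2.817 m.
Energy conservation: Mgh = Mv², so v = √(2gh/(1+k)) = √(2 × 10 × 2.817 / 2) ≈ 5.31 m/s.

v ≈ 5.31 m/s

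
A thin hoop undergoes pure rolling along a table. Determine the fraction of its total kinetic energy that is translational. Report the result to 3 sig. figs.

With I = MR², the ratio k = I/(MR²) is 1.
With ω = v/R, KE_trans = ½Mv² and KE_rot = ½Iω² = ½kMv², so KE_total = ½(1+k)Mv².
The translational fraction is therefore 1/(1+k) = 1/2 ≈ 0.500.

fraction ≈ 0.500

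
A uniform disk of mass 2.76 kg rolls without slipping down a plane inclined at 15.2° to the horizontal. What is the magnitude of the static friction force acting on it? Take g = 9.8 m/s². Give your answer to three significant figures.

With I = (1/2)MR², the ratio k = I/(MR²) is 0.5.
Along the incline Mg sinθ − f = Ma, and torque about the center fR = Iα = kMR²(a/R) gives f = kMa.
Combining, a = g sinθ/(1+k) and f = kMa = kMg sinθ/(1+k).
f = 0.5 × 2.76 × 9.8 × sin15.2° / 1.5 ≈ 2.36 N.

f ≈ 2.36 N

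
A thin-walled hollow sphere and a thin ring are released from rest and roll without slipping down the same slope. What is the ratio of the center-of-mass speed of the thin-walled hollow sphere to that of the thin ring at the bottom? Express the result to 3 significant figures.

Each satisfies Mgh = ½(1+k)Mv² with k = I/(MR²), so v ∝ 1/√(1+k).
For the thin-walled hollow sphere k = 2/3; for the thin ring k = 1.
v₁/v₂ = √((1+k₂)/(1+k₁)) = √(2/1.667) ≈ 1.10.

v_ratio ≈ 1.10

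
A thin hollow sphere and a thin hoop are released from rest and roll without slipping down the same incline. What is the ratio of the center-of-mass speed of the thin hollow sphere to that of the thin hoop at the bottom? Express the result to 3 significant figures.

v_ratio ≈ 1.10

Each satisfies Mgh = ½(1+k)Mv² with k = I/(MR²), so v ∝ 1/√(1+k).
For the thin hollow sphere k = 2/3; for the thin hoop k = 1.
v₁/v₂ = √((1+k₂)/(1+k₁)) = √(2/1.667) ≈ 1.10.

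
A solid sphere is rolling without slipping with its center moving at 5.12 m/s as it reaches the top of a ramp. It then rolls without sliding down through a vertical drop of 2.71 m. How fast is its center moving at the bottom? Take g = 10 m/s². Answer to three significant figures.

For this body I = (2/5)MR², i.e. k = I/(MR²) = 0.4.
The rolling condition ω = v/R makes the rotational term ½I(v/R)² = ½kMv², so KE_total = ½(1+k)Mv² = (7/10)Mv².
Conserving energy between top and bottom: (7/10)Mv² = (7/10)Mv₀² + Mgh, hence v² = v₀² + 2gh/(1+k).
v = √(5.12² + 2×10×2.71/1.4) = √64.93 ≈ 8.06 m/s.

v ≈ 8.06 m/s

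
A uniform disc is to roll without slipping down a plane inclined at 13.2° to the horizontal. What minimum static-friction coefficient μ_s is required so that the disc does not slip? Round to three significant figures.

μ_min ≈ 0.0782

With I = (1/2)MR², the ratio k = I/(MR²) is 0.5.
Along the incline Mg sinθ − f = Ma, and torque about the center fR = Iα = kMR²(a/R) gives f = kMa.
These give a = g sinθ/(1+k) and the required friction f = kMg sinθ/(1+k).
With N = Mg cosθ, the no-slip condition f ≤ μN gives μ_min = f/N = k tanθ/(1+k).
μ_min = 0.5 × tan13.2° / 1.5 ≈ 0.0782.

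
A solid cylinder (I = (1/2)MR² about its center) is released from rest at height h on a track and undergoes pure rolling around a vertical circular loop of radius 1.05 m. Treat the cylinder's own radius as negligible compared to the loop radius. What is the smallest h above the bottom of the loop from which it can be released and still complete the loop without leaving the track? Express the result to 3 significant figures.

The moment of inertia is (1/2)MR², giving k ≡ I/(MR²) = 0.5.
At the top, contact is just lost when gravity alone supplies the centripetal force: Mg = Mv_top²/r, i.e. v_top² = gr.
With ω = v/R, the kinetic energy at speed v is ½(1+k)Mv² = (3/4)Mv².
Energy conservation from release (height h) to the top (height 2r): Mgh = Mg(2r) + (3/4)M·gr.
Thus h_min = 2r + (1+k)r/2 = r(2 + 1.5/2) = 1.05 × 2.75 ≈ 2.89 m.

h_min ≈ 2.89 m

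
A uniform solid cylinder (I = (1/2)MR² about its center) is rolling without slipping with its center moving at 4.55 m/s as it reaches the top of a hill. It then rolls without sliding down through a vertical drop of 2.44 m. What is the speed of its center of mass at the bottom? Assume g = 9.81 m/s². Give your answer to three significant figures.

v ≈ 7.25 m/s

Here I = (1/2)MR², so the shape factor k = I/(MR²) = 0.5.
Rolling without slipping gives ω = v/R, so the total kinetic energy is ½Mv² + ½Iω² = ½(1+k)Mv² = (3/4)Mv².
Conserving energy between top and bottom: (3/4)Mv² = (3/4)Mv₀² + Mgh, hence v² = v₀² + 2gh/(1+k).
v = √(4.55² + 2×9.81×2.44/1.5) = √52.62 ≈ 7.25 m/s.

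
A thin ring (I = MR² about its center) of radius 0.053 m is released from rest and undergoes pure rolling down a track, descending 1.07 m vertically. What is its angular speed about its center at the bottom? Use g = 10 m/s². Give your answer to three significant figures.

ω ≈ 61.7 rad/s

Here I = MR², so the shape factor k = I/(MR²) = 1.
The rolling condition ω = v/R makes the rotational term ½I(v/R)² = ½kMv², so KE_total = ½(1+k)Mv² = Mv².
Energy conservation Mgh = ½(1+k)Mv² gives v = √(2gh/(1+k)) = √(2 × 10 × 1.07 / 2) = 3.271 m/s.
The angular speed follows from ω = v/R = 3.271/0.053 ≈ 61.7 rad/s.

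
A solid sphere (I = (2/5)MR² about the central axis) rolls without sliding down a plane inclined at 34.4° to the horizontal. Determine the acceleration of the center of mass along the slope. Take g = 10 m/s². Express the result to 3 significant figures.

a ≈ 4.04 m/s²

Here I = (2/5)MR², so the shape factor k = I/(MR²) = 0.4.
Translational: Mg sinθ − f = Ma. Rotational about the CM: fR = Iα = kMRa, so f = kMa.
Eliminating f: Mg sinθ = (1+k)Ma, so a = g sinθ/(1+k) = 10 × sin34.4° / 1.4 ≈ 4.04 m/s².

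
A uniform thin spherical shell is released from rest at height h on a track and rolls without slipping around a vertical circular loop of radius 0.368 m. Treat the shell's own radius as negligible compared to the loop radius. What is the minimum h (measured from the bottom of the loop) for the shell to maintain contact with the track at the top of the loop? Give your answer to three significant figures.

h_min ≈ 1.04 m

For this body I = (2/3)MR², i.e. k = I/(MR²) = 2/3.
At the top of the loop, the minimum-contact condition is Mg = Mv_top²/r, so v_top² = gr.
With ω = v/R, the kinetic energy at speed v is ½(1+k)Mv² = (5/6)Mv².
Energy conservation from release (height h) to the top (height 2r): Mgh = Mg(2r) + (5/6)M·gr.
Thus h_min = 2r + (1+k)r/2 = r(2 + 1.667/2) = 0.368 × 2.833 ≈ 1.04 m.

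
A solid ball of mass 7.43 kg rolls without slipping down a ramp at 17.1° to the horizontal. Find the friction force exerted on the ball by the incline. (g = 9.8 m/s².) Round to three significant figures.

The moment of inertia is (2/5)MR², giving k ≡ I/(MR²) = 0.4.
Translational: Mg sinθ − f = Ma. Rotational about the CM: fR = Iα = kMRa, so f = kMa.
Combining, a = g sinθ/(1+k) and f = kMa = kMg sinθ/(1+k).
f = 0.4 × 7.43 × 9.8 × sin17.1° / 1.4 ≈ 6.12 N.

f ≈ 6.12 N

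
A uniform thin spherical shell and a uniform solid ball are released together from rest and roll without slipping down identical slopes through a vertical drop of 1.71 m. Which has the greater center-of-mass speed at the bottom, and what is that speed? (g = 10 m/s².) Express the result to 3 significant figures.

For rolling without slipping, Mgh = ½(1+k)Mv² where k = I/(MR²), so v = √(2gh/(1+k)).
Uniform thin spherical shell: k = 2/3, giving v = √(2×10×1.71/1.667) = 4.53 m/s.
Uniform solid ball: k = 0.4, giving v = √(2×10×1.71/1.4) = 4.943 m/s.
The smaller k wins: the uniform solid ball, at ≈ 4.94 m/s.

the uniform solid ball, at v ≈ 4.94 m/s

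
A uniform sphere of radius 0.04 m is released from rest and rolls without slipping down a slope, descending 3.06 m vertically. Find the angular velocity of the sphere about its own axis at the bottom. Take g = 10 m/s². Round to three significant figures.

ω ≈ 165 rad/s

The moment of inertia is (2/5)MR², giving k ≡ I/(MR²) = 0.4.
The rolling condition ω = v/R makes the rotational term ½I(v/R)² = ½kMv², so KE_total = ½(1+k)Mv² = (7/10)Mv².
Energy conservation Mgh = ½(1+k)Mv² gives v = √(2gh/(1+k)) = √(2 × 10 × 3.06 / 1.4) = 6.612 m/s.
The angular speed follows from ω = v/R = 6.612/0.04 ≈ 165 rad/s.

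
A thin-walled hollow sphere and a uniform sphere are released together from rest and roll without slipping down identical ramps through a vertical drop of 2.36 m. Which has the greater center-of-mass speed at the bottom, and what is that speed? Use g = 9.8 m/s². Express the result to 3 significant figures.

the uniform sphere, at v ≈ 5.75 m/s

For rolling without slipping, Mgh = ½(1+k)Mv² where k = I/(MR²), so v = √(2gh/(1+k)).
Thin-walled hollow sphere: k = 2/3, giving v = √(2×9.8×2.36/1.667) = 5.268 m/s.
Uniform sphere: k = 0.4, giving v = √(2×9.8×2.36/1.4) = 5.748 m/s.
The smaller k wins: the uniform sphere, at ≈ 5.75 m/s.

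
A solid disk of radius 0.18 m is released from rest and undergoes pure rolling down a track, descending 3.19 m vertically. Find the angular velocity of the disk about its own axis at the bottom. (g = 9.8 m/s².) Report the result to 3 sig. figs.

The moment of inertia is (1/2)MR², giving k ≡ I/(MR²) = 0.5.
Pure rolling means v = ωR; then KE = ½Mv² + ½I(v/R)² = ½(1+k)Mv² = (3/4)Mv².
Energy conservation Mgh = ½(1+k)Mv² gives v = √(2gh/(1+k)) = √(2 × 9.8 × 3.19 / 1.5) = 6.456 m/s.
Then ω = v/R = 6.456 / 0.18 ≈ 35.9 rad/s.

ω ≈ 35.9 rad/s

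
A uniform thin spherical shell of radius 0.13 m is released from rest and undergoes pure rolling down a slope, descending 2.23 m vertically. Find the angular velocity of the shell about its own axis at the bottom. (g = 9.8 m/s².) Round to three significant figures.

For this body I = (2/3)MR², i.e. k = I/(MR²) = 2/3.
The rolling condition ω = v/R makes the rotational term ½I(v/R)² = ½kMv², so KE_total = ½(1+k)Mv² = (5/6)Mv².
Energy conservation Mgh = ½(1+k)Mv² gives v = √(2gh/(1+k)) = √(2 × 9.8 × 2.23 / 1.667) = 5.121 m/s.
The angular speed follows from ω = v/R = 5.121/0.13 ≈ 39.4 rad/s.

ω ≈ 39.4 rad/s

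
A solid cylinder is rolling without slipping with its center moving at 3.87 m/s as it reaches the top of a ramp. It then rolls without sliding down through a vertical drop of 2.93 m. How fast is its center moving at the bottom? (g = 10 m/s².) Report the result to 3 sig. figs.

The moment of inertia is (1/2)MR², giving k ≡ I/(MR²) = 0.5.
Since it rolls without slipping, ω = v/R and KE = ½Mv² + ½Iω² = ½(1+k)Mv² = (3/4)Mv².
Conserving energy between top and bottom: (3/4)Mv² = (3/4)Mv₀² + Mgh, hence v² = v₀² + 2gh/(1+k).
v = √(3.87² + 2×10×2.93/1.5) = √54.04 ≈ 7.35 m/s.

v ≈ 7.35 m/s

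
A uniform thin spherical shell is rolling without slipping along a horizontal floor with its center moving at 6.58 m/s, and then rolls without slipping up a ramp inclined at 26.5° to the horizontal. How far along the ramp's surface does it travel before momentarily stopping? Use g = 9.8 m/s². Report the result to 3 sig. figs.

d ≈ 8.25 m

With I = (2/3)MR², the ratio k = I/(MR²) is 2/3.
Pure rolling means v = ωR; then KE = ½Mv² + ½I(v/R)² = ½(1+k)Mv² = (5/6)Mv².
Setting this equal to Mgh gives the vertical rise h = (1+k)v₀²/(2g) = 1.667×6.58²/(2×9.8) = 3.682 m.
The distance along the slope is d = h/sinθ = 3.682/sin26.5° ≈ 8.25 m.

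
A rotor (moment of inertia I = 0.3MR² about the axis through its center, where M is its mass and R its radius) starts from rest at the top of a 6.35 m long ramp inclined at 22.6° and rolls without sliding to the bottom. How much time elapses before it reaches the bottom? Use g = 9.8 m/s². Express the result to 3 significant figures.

Here I = 0.3MR², so the shape factor k = I/(MR²) = 0.3.
Translational: Mg sinθ − f = Ma. Rotational about the CM: fR = Iα = kMRa, so f = kMa.
Hence a = g sinθ/(1+k) = 9.8×sin22.6°/1.3 = 2.897 m/s².
Starting from rest, L = ½at², so t = √(2L/a) = √(2×6.35/2.897) ≈ 2.09 s.

t ≈ 2.09 s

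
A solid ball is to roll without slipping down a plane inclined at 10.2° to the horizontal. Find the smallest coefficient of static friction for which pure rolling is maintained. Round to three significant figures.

μ_min ≈ 0.0514

For this body I = (2/5)MR², i.e. k = I/(MR²) = 0.4.
Translational: Mg sinθ − f = Ma. Rotational about the CM: fR = Iα = kMRa, so f = kMa.
These give a = g sinθ/(1+k) and the required friction f = kMg sinθ/(1+k).
With N = Mg cosθ, the no-slip condition f ≤ μN gives μ_min = f/N = k tanθ/(1+k).
μ_min = 0.4 × tan10.2° / 1.4 ≈ 0.0514.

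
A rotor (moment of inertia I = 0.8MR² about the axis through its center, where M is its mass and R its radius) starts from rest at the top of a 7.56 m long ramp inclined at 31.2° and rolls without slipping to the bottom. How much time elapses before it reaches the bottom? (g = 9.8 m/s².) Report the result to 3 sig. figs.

Here I = 0.8MR², so the shape factor k = I/(MR²) = 0.8.
Newton's second law down the slope: Mg sinθ − f = Ma. The torque equation fR = Iα (with α = a/R) gives f = kMa.
Hence a = g sinθ/(1+k) = 9.8×sin31.2°/1.8 = 2.82 m/s².
Starting from rest, L = ½at², so t = √(2L/a) = √(2×7.56/2.82) ≈ 2.32 s.

t ≈ 2.32 s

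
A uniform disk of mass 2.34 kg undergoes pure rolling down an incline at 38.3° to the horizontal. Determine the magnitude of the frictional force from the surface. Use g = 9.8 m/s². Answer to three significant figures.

f ≈ 4.74 N

For this body I = (1/2)MR², i.e. k = I/(MR²) = 0.5.
Translational: Mg sinθ − f = Ma. Rotational about the CM: fR = Iα = kMRa, so f = kMa.
Combining, a = g sinθ/(1+k) and f = kMa = kMg sinθ/(1+k).
f = 0.5 × 2.34 × 9.8 × sin38.3° / 1.5 ≈ 4.74 N.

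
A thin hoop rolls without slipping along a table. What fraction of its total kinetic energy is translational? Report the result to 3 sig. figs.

For this body I = MR², i.e. k = I/(MR²) = 1.
With ω = v/R, KE_trans = ½Mv² and KE_rot = ½Iω² = ½kMv², so KE_total = ½(1+k)Mv².
The translational fraction is therefore 1/(1+k) = 1/2 ≈ 0.500.

fraction ≈ 0.500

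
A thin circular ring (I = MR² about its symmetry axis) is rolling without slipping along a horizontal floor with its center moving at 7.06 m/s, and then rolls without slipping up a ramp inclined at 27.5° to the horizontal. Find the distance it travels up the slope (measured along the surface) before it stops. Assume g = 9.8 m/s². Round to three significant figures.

d ≈ 11.0 m

With I = MR², the ratio k = I/(MR²) is 1.
The rolling condition ω = v/R makes the rotational term ½I(v/R)² = ½kMv², so KE_total = ½(1+k)Mv² = Mv².
Setting this equal to Mgh gives the vertical rise h = (1+k)v₀²/(2g) = 2×7.06²/(2×9.8) = 5.086 m.
Along the incline, d = h/sinθ = 5.086/sin27.5° ≈ 11.0 m.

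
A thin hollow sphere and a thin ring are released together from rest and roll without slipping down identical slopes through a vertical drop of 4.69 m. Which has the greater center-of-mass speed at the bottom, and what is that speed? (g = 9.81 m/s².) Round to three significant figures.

the thin hollow sphere, at v ≈ 7.43 m/s

For rolling without slipping, Mgh = ½(1+k)Mv² where k = I/(MR²), so v = √(2gh/(1+k)).
Thin hollow sphere: k = 2/3, giving v = √(2×9.81×4.69/1.667) = 7.43 m/s.
Thin ring: k = 1, giving v = √(2×9.81×4.69/2) = 6.783 m/s.
The smaller k wins: the thin hollow sphere, at ≈ 7.43 m/s.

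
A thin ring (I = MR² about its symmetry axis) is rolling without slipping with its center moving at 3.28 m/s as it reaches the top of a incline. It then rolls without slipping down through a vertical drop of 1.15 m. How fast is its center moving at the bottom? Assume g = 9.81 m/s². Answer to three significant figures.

v ≈ 4.69 m/s

With I = MR², the ratio k = I/(MR²) is 1.
The rolling condition ω = v/R makes the rotational term ½I(v/R)² = ½kMv², so KE_total = ½(1+k)Mv² = Mv².
Conserving energy between top and bottom: Mv² = Mv₀² + Mgh, hence v² = v₀² + 2gh/(1+k).
v = √(3.28² + 2×9.81×1.15/2) = √22.04 ≈ 4.69 m/s.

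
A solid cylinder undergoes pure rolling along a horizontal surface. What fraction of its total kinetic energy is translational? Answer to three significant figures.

fraction ≈ 0.667

With I = (1/2)MR², the ratio k = I/(MR²) is 0.5.
With ω = v/R, KE_trans = ½Mv² and KE_rot = ½Iω² = ½kMv², so KE_total = ½(1+k)Mv².
The translational fraction is therefore 1/(1+k) = 1/1.5 ≈ 0.667.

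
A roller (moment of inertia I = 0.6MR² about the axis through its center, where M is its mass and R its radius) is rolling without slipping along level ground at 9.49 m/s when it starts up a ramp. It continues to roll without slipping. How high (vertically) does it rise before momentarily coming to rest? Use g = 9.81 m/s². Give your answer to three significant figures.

h ≈ 7.34 m

For this body I = 0.6MR², i.e. k = I/(MR²) = 0.6.
Since it rolls without slipping, ω = v/R and KE = ½Mv² + ½Iω² = ½(1+k)Mv² = (4/5)Mv².
At the top the kinetic energy is zero, so (4/5)Mv₀² = Mgh.
Thus h = (1+k)v₀²/(2g) = 1.6 × 9.49² / (2 × 9.81) ≈ 7.34 m.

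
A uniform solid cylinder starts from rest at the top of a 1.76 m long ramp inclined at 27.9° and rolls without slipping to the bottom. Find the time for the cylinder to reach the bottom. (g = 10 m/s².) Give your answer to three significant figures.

t ≈ 1.06 s

The moment of inertia is (1/2)MR², giving k ≡ I/(MR²) = 0.5.
Translational: Mg sinθ − f = Ma. Rotational about the CM: fR = Iα = kMRa, so f = kMa.
Hence a = g sinθ/(1+k) = 10×sin27.9°/1.5 = 3.12 m/s².
With constant a from rest, t = √(2L/a) = √(2·1.76/3.12) ≈ 1.06 s.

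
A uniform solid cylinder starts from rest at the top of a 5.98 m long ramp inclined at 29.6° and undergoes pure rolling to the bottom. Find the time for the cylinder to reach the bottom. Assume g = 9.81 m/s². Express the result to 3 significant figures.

t ≈ 1.92 s

With I = (1/2)MR², the ratio k = I/(MR²) is 0.5.
Translational: Mg sinθ − f = Ma. Rotational about the CM: fR = Iα = kMRa, so f = kMa.
Hence a = g sinθ/(1+k) = 9.81×sin29.6°/1.5 = 3.23 m/s².
With constant a from rest, t = √(2L/a) = √(2·5.98/3.23) ≈ 1.92 s.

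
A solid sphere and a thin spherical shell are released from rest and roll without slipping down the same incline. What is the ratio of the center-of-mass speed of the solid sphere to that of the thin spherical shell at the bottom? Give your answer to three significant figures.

Each satisfies Mgh = ½(1+k)Mv² with k = I/(MR²), so v ∝ 1/√(1+k).
For the solid sphere k = 0.4; for the thin spherical shell k = 2/3.
v₁/v₂ = √((1+k₂)/(1+k₁)) = √(1.667/1.4) ≈ 1.09.

v_ratio ≈ 1.09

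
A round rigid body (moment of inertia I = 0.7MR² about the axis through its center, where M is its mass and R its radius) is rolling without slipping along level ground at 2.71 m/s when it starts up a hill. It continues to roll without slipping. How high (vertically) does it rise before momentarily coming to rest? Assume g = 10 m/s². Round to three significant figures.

For this body I = 0.7MR², i.e. k = I/(MR²) = 0.7.
Since it rolls without slipping, ω = v/R and KE = ½Mv² + ½Iω² = ½(1+k)Mv² = (17/20)Mv².
All of this converts to potential energy at the highest point: (17/20)Mv₀² = Mgh.
Thus h = (1+k)v₀²/(2g) = 1.7 × 2.71² / (2 × 10) ≈ 0.624 m.

h ≈ 0.624 m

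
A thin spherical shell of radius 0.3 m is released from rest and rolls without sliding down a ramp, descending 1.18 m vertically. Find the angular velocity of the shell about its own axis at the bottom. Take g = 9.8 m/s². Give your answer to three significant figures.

ω ≈ 12.4 rad/s

Here I = (2/3)MR², so the shape factor k = I/(MR²) = 2/3.
The rolling condition ω = v/R makes the rotational term ½I(v/R)² = ½kMv², so KE_total = ½(1+k)Mv² = (5/6)Mv².
Energy conservation Mgh = ½(1+k)Mv² gives v = √(2gh/(1+k)) = √(2 × 9.8 × 1.18 / 1.667) = 3.725 m/s.
The angular speed follows from ω = v/R = 3.725/0.3 ≈ 12.4 rad/s.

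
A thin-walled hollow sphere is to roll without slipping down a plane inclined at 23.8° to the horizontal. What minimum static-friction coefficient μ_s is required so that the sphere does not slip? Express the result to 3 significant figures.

The moment of inertia is (2/3)MR², giving k ≡ I/(MR²) = 2/3.
Newton's second law down the slope: Mg sinθ − f = Ma. The torque equation fR = Iα (with α = a/R) gives f = kMa.
These give a = g sinθ/(1+k) and the required friction f = kMg sinθ/(1+k).
The normal force is N = Mg cosθ, so μ_min = f/N = k tanθ/(1+k).
μ_min = (2/3) × tan23.8° / 1.667 ≈ 0.176.

μ_min ≈ 0.176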